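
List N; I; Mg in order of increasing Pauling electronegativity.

Mg < I < N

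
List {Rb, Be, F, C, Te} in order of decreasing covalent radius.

Be is in period 2, group 2; C is in period 2, group 14; F is in period 2, group 17; Rb is in period 5, group 1; Te is in period 5, group 16.
Radius decreases left→right (rising Z_eff, same n) and increases top→bottom (higher n).
These span different periods and groups, so the two trends combine.
C > F: C lies to the left of F in period 2, so the across-period effect alone puts C larger.
Be > C: both are in period 2; the period trend gives Be the larger value.
Te > Be: the two effects oppose for this pair; the down-group effect wins (136 vs 102 pm).
Rb > Te: both are in period 5; the period trend gives Rb the larger value.
For reference (pm): Be 102, C 75, F 64, Rb 210, Te 136.
So from largest to smallest: Rb > Te > Be > C > F.

Rb > Te > Be > C > F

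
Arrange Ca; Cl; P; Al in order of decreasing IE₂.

Cl > P > Al > Ca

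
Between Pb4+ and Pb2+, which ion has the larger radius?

Pb2+

Both ions have Z = 82 protons, but Pb4+ has lost more electrons, so its remaining electrons feel a larger effective nuclear charge per electron and are pulled in more tightly.
Higher positive charge → smaller ion, so Pb2+ > Pb4+.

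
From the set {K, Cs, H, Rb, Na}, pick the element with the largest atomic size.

H is in period 1, group 1; Na is in period 3, group 1; K is in period 4, group 1; Rb is in period 5, group 1; Cs is in period 6, group 1.
Across a period the added protons contract the valence shell; down a group each new principal shell makes the atom larger.
All are in group 1, so atomic radius increases down the group.
The largest atomic size among these belongs to Cs.

Cs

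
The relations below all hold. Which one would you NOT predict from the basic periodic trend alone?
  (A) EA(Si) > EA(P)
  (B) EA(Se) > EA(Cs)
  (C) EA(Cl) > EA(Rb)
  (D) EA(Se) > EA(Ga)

(A)

The general trend: electron affinity increases across a period and decreases down a group.
(A) Si (period 3, group 14) vs P (period 3, group 15): the stated order contradicts the simple trend.
(B) Se (period 4, group 16) vs Cs (period 6, group 1): the stated order agrees with the simple trend.
(C) Cl (period 3, group 17) vs Rb (period 5, group 1): the stated order agrees with the simple trend.
(D) Se (period 4, group 16) vs Ga (period 4, group 13): the stated order agrees with the simple trend.
The exception is (A): adding an electron to P's half-filled 3p³ is unfavourable, so Si (3p²) has the more exothermic EA.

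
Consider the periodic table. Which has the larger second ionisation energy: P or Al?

P

IE_2 is the cost of taking one more electron from the +1 cation: P⁺ still has 4 valence electrons; Al⁺ still has 2 valence electrons.
All are still removing valence electrons, so compare the +1 ions as you would atoms: IE_2 generally rises across a period (higher Z_eff) and falls down a group (larger shell), subject to the usual subshell exceptions.
Valence configurations: P⁺ [Ne]3s²3p², Al⁺ [Ne]3s².
The numbers (kJ/mol): P 1907, Al 1817.
Overall IE_2 order: Al < P.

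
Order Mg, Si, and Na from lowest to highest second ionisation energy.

Mg, Si, Na

Consider each +1 ion: Mg⁺ still has 1 valence electron; Si⁺ still has 3 valence electrons; Na⁺ is the bare [Ne] core.
Breaking into a closed-shell core is much more expensive than removing a leftover valence electron — Na has the largest IE_2 here.
Valence configurations: Mg⁺ [Ne]3s¹, Si⁺ [Ne]3s²3p¹.
Tabulated IE_2 (kJ/mol): Mg 1451, Si 1577, Na 4562.
Overall IE_2 order: Mg < Si < Na.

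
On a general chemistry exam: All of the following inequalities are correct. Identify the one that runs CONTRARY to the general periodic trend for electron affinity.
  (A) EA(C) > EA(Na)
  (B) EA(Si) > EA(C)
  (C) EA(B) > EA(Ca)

(B)

The general trend: electron affinity increases across a period and decreases down a group.
(A) C (period 2, group 14) vs Na (period 3, group 1): the stated order agrees with the simple trend.
(B) Si (period 3, group 14) vs C (period 2, group 14): the stated order contradicts the simple trend.
(C) B (period 2, group 13) vs Ca (period 4, group 2): the stated order agrees with the simple trend.
The exception is (B): Si's larger, more diffuse 3p orbitals accept an added electron slightly more readily than C's compact 2p.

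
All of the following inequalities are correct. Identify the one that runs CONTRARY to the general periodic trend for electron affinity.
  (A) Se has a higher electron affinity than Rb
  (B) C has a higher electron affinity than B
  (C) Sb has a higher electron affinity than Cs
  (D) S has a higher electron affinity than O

(D)

The general trend: electron affinity increases across a period and decreases down a group.
(A) Se (period 4, group 16) vs Rb (period 5, group 1): the stated order agrees with the simple trend.
(B) C (period 2, group 14) vs B (period 2, group 13): the stated order agrees with the simple trend.
(C) Sb (period 5, group 15) vs Cs (period 6, group 1): the stated order agrees with the simple trend.
(D) S (period 3, group 16) vs O (period 2, group 16): the stated order contradicts the simple trend.
The exception is (D): the compact 2p subshell of O repels the added electron more than S's larger 3p does.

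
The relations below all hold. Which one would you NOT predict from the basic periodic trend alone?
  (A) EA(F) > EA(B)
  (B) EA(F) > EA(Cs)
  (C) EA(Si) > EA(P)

(C)

The general trend: electron affinity increases across a period and decreases down a group.
(A) F (period 2, group 17) vs B (period 2, group 13): the stated order agrees with the simple trend.
(B) F (period 2, group 17) vs Cs (period 6, group 1): the stated order agrees with the simple trend.
(C) Si (period 3, group 14) vs P (period 3, group 15): the stated order contradicts the simple trend.
The exception is (C): adding an electron to P's half-filled 3p³ is unfavourable, so Si (3p²) has the more exothermic EA.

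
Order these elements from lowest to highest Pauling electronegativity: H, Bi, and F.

Bi, H, F

H is in period 1, group 1; F is in period 2, group 17; Bi is in period 6, group 15.
Smaller atoms with higher effective nuclear charge are more electronegative.
Here both period and group differ, so the two effects have to be weighed against each other.
H > Bi: period and group pull opposite ways; the down-group shift dominates (2.20 vs 2.02).
F > H: the two effects oppose for this pair; the across-period effect wins (3.98 vs 2.20).
Tabulated electronegativity (Pauling): H 2.20, F 3.98, Bi 2.02.
So from lowest to highest: Bi < H < F.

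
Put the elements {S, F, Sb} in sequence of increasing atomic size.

F is in period 2, group 17; S is in period 3, group 16; Sb is in period 5, group 15.
Across a period the added protons contract the valence shell; down a group each new principal shell makes the atom larger.
Neither a single period nor a single group — weigh both effects.
S > F: both effects reinforce here, so S is clearly the larger of the two.
Sb > S: both effects reinforce here, so Sb is clearly the larger of the two.
For reference (pm): F 64, S 103, Sb 140.
So from smallest to largest: F < S < Sb.

F < S < Sb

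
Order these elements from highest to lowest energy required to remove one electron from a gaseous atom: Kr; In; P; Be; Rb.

Be is in period 2, group 2; P is in period 3, group 15; Kr is in period 4, group 18; Rb is in period 5, group 1; In is in period 5, group 13.
Across a period the outer electron is held more tightly (higher IE₁); down a group it sits in a higher shell, more shielded, and comes off more easily.
These span different periods and groups, so the two trends combine.
In > Rb: In lies to the right of Rb in period 5, so the across-period effect alone puts In higher.
Be > In: the two effects oppose for this pair; the down-group effect wins (900 vs 558 kJ/mol).
P > Be: period and group pull opposite ways; the across-period shift dominates (1012 vs 900 kJ/mol).
Kr > P: the two effects oppose for this pair; the across-period effect wins (1351 vs 1012 kJ/mol).
For reference (kJ/mol): Be 900, P 1012, Kr 1351, Rb 403, In 558.
So from highest to lowest: Kr > P > Be > In > Rb.

Kr, P, Be, In, Rb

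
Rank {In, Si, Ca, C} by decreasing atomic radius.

C is in period 2, group 14; Si is in period 3, group 14; Ca is in period 4, group 2; In is in period 5, group 13.
Radius decreases left→right (rising Z_eff, same n) and increases top→bottom (higher n).
These span different periods and groups, so the two trends combine.
Si > C: Si sits below C in group 14, so the down-group effect alone puts Si larger.
In > Si: both effects reinforce here, so In is clearly the larger of the two.
Ca > In: period and group pull opposite ways; the across-period shift dominates (171 vs 142 pm).
Approximate values (pm): C 75, Si 116, Ca 171, In 142.
So from largest to smallest: Ca > In > Si > C.

Ca > In > Si > C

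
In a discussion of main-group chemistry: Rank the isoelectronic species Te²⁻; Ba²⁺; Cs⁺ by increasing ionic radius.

Ba²⁺ < Cs⁺ < Te²⁻

All of these have 54 electrons, so size is governed by nuclear charge alone: the more protons, the stronger the pull on the same electron cloud, and the smaller the ion.
Nuclear charges: Ba²⁺ (Z=56), Cs⁺ (Z=55), Te²⁻ (Z=52).
Smallest to largest: Ba²⁺ < Cs⁺ < Te²⁻.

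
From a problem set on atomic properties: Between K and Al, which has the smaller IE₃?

Al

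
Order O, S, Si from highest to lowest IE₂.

After 1 electron has been removed, what remains? O⁺ still has 5 valence electrons; S⁺ still has 5 valence electrons; Si⁺ still has 3 valence electrons.
All are still removing valence electrons, so compare the +1 ions as you would atoms: IE_2 generally rises across a period (higher Z_eff) and falls down a group (larger shell), subject to the usual subshell exceptions.
Valence configurations: O⁺ [He]2s²2p³, S⁺ [Ne]3s²3p³, Si⁺ [Ne]3s²3p¹.
The numbers (kJ/mol): O 3388, S 2252, Si 1577.
Putting it together, IE_2: Si < S < O.

O > S > Si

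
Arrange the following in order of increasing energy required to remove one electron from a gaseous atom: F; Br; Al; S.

Al < S < Br < F

F is in period 2, group 17; Al is in period 3, group 13; S is in period 3, group 16; Br is in period 4, group 17.
IE₁ increases left→right with effective nuclear charge and decreases top→bottom as the valence shell moves farther out.
These span different periods and groups, so the two trends combine.
S > Al: S lies to the right of Al in period 3, so the across-period effect alone puts S higher.
Br > S: period and group pull opposite ways; the across-period shift dominates (1140 vs 1000 kJ/mol).
F > Br: they share group 17; the group trend gives F the larger value.
For reference (kJ/mol): F 1681, Al 578, S 1000, Br 1140.
So from lowest to highest: Al < S < Br < F.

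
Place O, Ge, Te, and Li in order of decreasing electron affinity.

Te, O, Ge, Li

Li is in period 2, group 1; O is in period 2, group 16; Ge is in period 4, group 14; Te is in period 5, group 16.
Electron affinity generally becomes more exothermic across a period toward the halogens and less exothermic down a group.
These span different periods and groups, so the two trends combine.
Ge > Li: period and group pull opposite ways; the across-period shift dominates (119 vs 60 kJ/mol).
O > Ge: relative to Ge, both the across-period and down-group shifts push O's electron affinity up.
Te > O: this pair runs against the simple trend — see the exception note.
Note the exception: Te has a higher electron affinity than O, contrary to the simple trend — O's compact 2p subshell gives strong electron–electron repulsion on the added electron.
Tabulated electron affinity (kJ/mol): Li 60, O 141, Ge 119, Te 190.
So from highest to lowest: Te > O > Ge > Li.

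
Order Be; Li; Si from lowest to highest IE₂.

The second ionization energy removes an electron from the +1 ion. For each element: Be⁺ still has 1 valence electron; Li⁺ is the bare [He] core; Si⁺ still has 3 valence electrons.
Pulling an electron out of a noble-gas core costs far more than removing a remaining valence electron, so Li sits at the high end of IE_2.
Valence configurations: Be⁺ [He]2s¹, Si⁺ [Ne]3s²3p¹.
Tabulated IE_2 (kJ/mol): Be 1757, Li 7298, Si 1577.
Overall IE_2 order: Si < Be < Li.

Si < Be < Li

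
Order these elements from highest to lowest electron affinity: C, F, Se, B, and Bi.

B is in period 2, group 13; C is in period 2, group 14; F is in period 2, group 17; Se is in period 4, group 16; Bi is in period 6, group 15.
Atoms with high Z_eff and room in the valence shell (especially the halogens) have the most exothermic electron affinities.
Here both period and group differ, so the two effects have to be weighed against each other.
Bi > B: the two effects oppose for this pair; the across-period effect wins (91 vs 27 kJ/mol).
C > Bi: period and group pull opposite ways; the down-group shift dominates (122 vs 91 kJ/mol).
Se > C: the two effects oppose for this pair; the across-period effect wins (195 vs 122 kJ/mol).
F > Se: both effects reinforce here, so F is clearly the higher of the two.
Tabulated electron affinity (kJ/mol): B 27, C 122, F 328, Se 195, Bi 91.
So from highest to lowest: F > Se > C > Bi > B.

F > Se > C > Bi > B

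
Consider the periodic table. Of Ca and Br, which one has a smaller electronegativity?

Ca

Atoms toward the upper right of the periodic table pull bonding electrons most strongly.
All lie in period 4, so electronegativity increases left to right.
So Ca has the smaller electronegativity (Ca < Br).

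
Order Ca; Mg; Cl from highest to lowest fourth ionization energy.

Consider each +3 ion: Ca³⁺ is already 1 electron into the core; Mg³⁺ is already 1 electron into the core; Cl³⁺ still has 4 valence electrons.
Core electrons are held far more tightly than valence electrons, so Ca and Mg top the IE_4 order.
Approximate IE_4 values (kJ/mol): Ca 6491, Mg 10543, Cl 5159.
So the fourth ionization energies run Cl < Ca < Mg.

Mg > Ca > Cl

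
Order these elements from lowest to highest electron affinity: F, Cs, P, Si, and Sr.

Sr, Cs, P, Si, F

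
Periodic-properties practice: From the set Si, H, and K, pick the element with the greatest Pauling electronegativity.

Electronegativity increases across a period and decreases down a group, tracking effective nuclear charge and atomic size.
Here both period and group differ, so the two effects have to be weighed against each other.
Si > K: both effects reinforce here, so Si is clearly the higher of the two.
H > Si: the two effects oppose for this pair; the down-group effect wins (2.20 vs 1.90).
Tabulated electronegativity (Pauling): H 2.20, Si 1.90, K 0.82.
The greatest Pauling electronegativity among these belongs to H.

H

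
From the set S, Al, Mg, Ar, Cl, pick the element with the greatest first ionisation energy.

Ar

First ionization energy rises across a period (greater Z_eff holds electrons more tightly) and falls down a group (valence electrons are farther from the nucleus).
All lie in period 3; the across-period trend (first ionization energy increases left to right) applies, with the exception below.
Note the exception: Mg has a higher first ionization energy than Al, contrary to the simple trend — Al's single 3p electron is easier to remove than one from Mg's filled 3s².
For reference (kJ/mol): Mg 738, Al 578, S 1000, Cl 1251, Ar 1521.
The greatest first ionisation energy among these belongs to Ar.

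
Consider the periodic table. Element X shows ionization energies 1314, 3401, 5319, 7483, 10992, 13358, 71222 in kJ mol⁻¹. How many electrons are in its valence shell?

Look for the largest jump between consecutive ionization energies: IE7/IE6 ≈ 5.3, far larger than any earlier ratio.
That jump marks the point where a core electron is being removed. So the atom has 6 valence electrons.

6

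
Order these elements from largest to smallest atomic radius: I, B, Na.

Na > I > B

B is in period 2, group 13; Na is in period 3, group 1; I is in period 5, group 17.
Across a period the added protons contract the valence shell; down a group each new principal shell makes the atom larger.
Neither a single period nor a single group — weigh both effects.
I > B: the two effects oppose for this pair; the down-group effect wins (133 vs 85 pm).
Na > I: the two effects oppose for this pair; the across-period effect wins (155 vs 133 pm).
Tabulated atomic radius (pm): B 85, Na 155, I 133.
So from largest to smallest: Na > I > B.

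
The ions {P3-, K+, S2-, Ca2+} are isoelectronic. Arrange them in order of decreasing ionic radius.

All of these have 18 electrons, so size is governed by nuclear charge alone: the more protons, the stronger the pull on the same electron cloud, and the smaller the ion.
Nuclear charges: Ca2+ (Z=20), K+ (Z=19), S2- (Z=16), P3- (Z=15).
Largest to smallest: P3- > S2- > K+ > Ca2+.

P3- > S2- > K+ > Ca2+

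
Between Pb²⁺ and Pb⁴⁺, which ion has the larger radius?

Pb²⁺

Both ions have Z = 82 protons, but Pb⁴⁺ has lost more electrons, so its remaining electrons feel a larger effective nuclear charge per electron and are pulled in more tightly.
Higher positive charge → smaller ion, so Pb²⁺ > Pb⁴⁺.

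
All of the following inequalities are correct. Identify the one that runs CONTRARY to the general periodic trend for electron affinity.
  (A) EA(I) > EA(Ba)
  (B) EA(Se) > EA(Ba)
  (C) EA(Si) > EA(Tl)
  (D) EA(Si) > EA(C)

The general trend: electron affinity increases across a period and decreases down a group.
(A) I (period 5, group 17) vs Ba (period 6, group 2): the stated order agrees with the simple trend.
(B) Se (period 4, group 16) vs Ba (period 6, group 2): the stated order agrees with the simple trend.
(C) Si (period 3, group 14) vs Tl (period 6, group 13): the stated order agrees with the simple trend.
(D) Si (period 3, group 14) vs C (period 2, group 14): the stated order contradicts the simple trend.
The exception is (D): Si's larger, more diffuse 3p orbitals accept an added electron slightly more readily than C's compact 2p.

(D)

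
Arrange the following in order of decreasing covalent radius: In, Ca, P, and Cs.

Cs, Ca, In, P

P is in period 3, group 15; Ca is in period 4, group 2; In is in period 5, group 13; Cs is in period 6, group 1.
Moving right in a period, electrons are added to the same shell under a stronger nuclear pull, so atoms get smaller; moving down, a new shell is opened and atoms get larger.
Neither a single period nor a single group — weigh both effects.
In > P: both effects reinforce here, so In is clearly the larger of the two.
Ca > In: the two effects oppose for this pair; the across-period effect wins (171 vs 142 pm).
Cs > Ca: relative to Ca, both the across-period and down-group shifts push Cs's atomic radius up.
For reference (pm): P 111, Ca 171, In 142, Cs 232.
So from largest to smallest: Cs > Ca > In > P.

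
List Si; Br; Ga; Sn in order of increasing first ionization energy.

Si is in period 3, group 14; Ga is in period 4, group 13; Br is in period 4, group 17; Sn is in period 5, group 14.
Across a period the outer electron is held more tightly (higher IE₁); down a group it sits in a higher shell, more shielded, and comes off more easily.
These span different periods and groups, so the two trends combine.
Sn > Ga: the two effects oppose for this pair; the across-period effect wins (709 vs 579 kJ/mol).
Si > Sn: Si sits above Sn in group 14, so the down-group effect alone puts Si higher.
Br > Si: period and group pull opposite ways; the across-period shift dominates (1140 vs 786 kJ/mol).
For reference (kJ/mol): Si 786, Ga 579, Br 1140, Sn 709.
So from lowest to highest: Ga < Sn < Si < Br.

Ga, Sn, Si, Br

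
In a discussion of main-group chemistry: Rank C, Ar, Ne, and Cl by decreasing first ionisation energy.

Ne > Ar > Cl > C

C is in period 2, group 14; Ne is in period 2, group 18; Cl is in period 3, group 17; Ar is in period 3, group 18.
IE₁ increases left→right with effective nuclear charge and decreases top→bottom as the valence shell moves farther out.
Neither a single period nor a single group — weigh both effects.
Cl > C: the two effects oppose for this pair; the across-period effect wins (1251 vs 1086 kJ/mol).
Ar > Cl: both are in period 3; the period trend gives Ar the larger value.
Ne > Ar: Ne sits above Ar in group 18, so the down-group effect alone puts Ne higher.
For reference (kJ/mol): C 1086, Ne 2081, Cl 1251, Ar 1521.
So from highest to lowest: Ne > Ar > Cl > C.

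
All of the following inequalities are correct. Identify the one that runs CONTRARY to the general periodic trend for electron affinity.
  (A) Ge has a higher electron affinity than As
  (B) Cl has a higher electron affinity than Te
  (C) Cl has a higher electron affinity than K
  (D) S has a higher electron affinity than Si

The general trend: electron affinity increases across a period and decreases down a group.
(A) Ge (period 4, group 14) vs As (period 4, group 15): the stated order contradicts the simple trend.
(B) Cl (period 3, group 17) vs Te (period 5, group 16): the stated order agrees with the simple trend.
(C) Cl (period 3, group 17) vs K (period 4, group 1): the stated order agrees with the simple trend.
(D) S (period 3, group 16) vs Si (period 3, group 14): the stated order agrees with the simple trend.
The exception is (A): adding an electron to As's half-filled 4p³ is unfavourable, so Ge (4p²) has the more exothermic EA.

(A)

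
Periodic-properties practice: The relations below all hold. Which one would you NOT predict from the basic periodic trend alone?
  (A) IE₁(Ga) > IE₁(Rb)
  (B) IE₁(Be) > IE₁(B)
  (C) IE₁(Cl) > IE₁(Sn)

(B)

The general trend: first ionization energy increases across a period and decreases down a group.
(A) Ga (period 4, group 13) vs Rb (period 5, group 1): the stated order agrees with the simple trend.
(B) Be (period 2, group 2) vs B (period 2, group 13): the stated order contradicts the simple trend.
(C) Cl (period 3, group 17) vs Sn (period 5, group 14): the stated order agrees with the simple trend.
The exception is (B): removing B's lone 2p electron is easier than breaking Be's filled 2s².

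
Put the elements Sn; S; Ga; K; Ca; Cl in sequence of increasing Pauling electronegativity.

K, Ca, Ga, Sn, S, Cl

S is in period 3, group 16; Cl is in period 3, group 17; K is in period 4, group 1; Ca is in period 4, group 2; Ga is in period 4, group 13; Sn is in period 5, group 14.
Electronegativity increases across a period and decreases down a group, tracking effective nuclear charge and atomic size.
Neither a single period nor a single group — weigh both effects.
Ca > K: Ca lies to the right of K in period 4, so the across-period effect alone puts Ca higher.
Ga > Ca: Ga lies to the right of Ca in period 4, so the across-period effect alone puts Ga higher.
Sn > Ga: period and group pull opposite ways; the across-period shift dominates (1.96 vs 1.81).
S > Sn: both effects reinforce here, so S is clearly the higher of the two.
Cl > S: both are in period 3; the period trend gives Cl the larger value.
Tabulated electronegativity (Pauling): S 2.58, Cl 3.16, K 0.82, Ca 1.00, Ga 1.81, Sn 1.96.
So from lowest to highest: K < Ca < Ga < Sn < S < Cl.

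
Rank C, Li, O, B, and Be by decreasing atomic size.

Li, Be, B, C, O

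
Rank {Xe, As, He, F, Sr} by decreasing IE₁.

He > F > Xe > As > Sr

He is in period 1, group 18; F is in period 2, group 17; As is in period 4, group 15; Sr is in period 5, group 2; Xe is in period 5, group 18.
IE₁ increases left→right with effective nuclear charge and decreases top→bottom as the valence shell moves farther out.
Neither a single period nor a single group — weigh both effects.
As > Sr: relative to Sr, both the across-period and down-group shifts push As's first ionization energy up.
Xe > As: the two effects oppose for this pair; the across-period effect wins (1170 vs 947 kJ/mol).
F > Xe: the two effects oppose for this pair; the down-group effect wins (1681 vs 1170 kJ/mol).
He > F: both effects reinforce here, so He is clearly the higher of the two.
For reference (kJ/mol): He 2372, F 1681, As 947, Sr 550, Xe 1170.
So from highest to lowest: He > F > Xe > As > Sr.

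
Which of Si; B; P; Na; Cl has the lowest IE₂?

Consider each +1 ion: Si⁺ still has 3 valence electrons; B⁺ still has 2 valence electrons; P⁺ still has 4 valence electrons; Na⁺ is the bare [Ne] core; Cl⁺ still has 6 valence electrons.
Breaking into a closed-shell core is much more expensive than removing a leftover valence electron — Na has the largest IE_2 here.
Valence configurations: Si⁺ [Ne]3s²3p¹, B⁺ [He]2s², P⁺ [Ne]3s²3p², Cl⁺ [Ne]3s²3p⁴.
The numbers (kJ/mol): Si 1577, B 2427, P 1907, Na 4562, Cl 2298.
So the second ionization energies run Si < P < Cl < B < Na.

Si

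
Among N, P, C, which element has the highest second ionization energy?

The second ionization energy removes an electron from the +1 ion. For each element: N⁺ still has 4 valence electrons; P⁺ still has 4 valence electrons; C⁺ still has 3 valence electrons.
All are still removing valence electrons, so compare the +1 ions as you would atoms: IE_2 generally rises across a period (higher Z_eff) and falls down a group (larger shell), subject to the usual subshell exceptions.
Valence configurations: N⁺ [He]2s²2p², P⁺ [Ne]3s²3p², C⁺ [He]2s²2p¹.
Tabulated IE_2 (kJ/mol): N 2856, P 1907, C 2353.
Overall IE_2 order: P < C < N.

N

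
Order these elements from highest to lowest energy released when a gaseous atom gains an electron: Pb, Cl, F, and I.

Cl, F, I, Pb

Adding an electron releases more energy for atoms nearer the top right (short of the noble gases).
Neither a single period nor a single group — weigh both effects.
I > Pb: relative to Pb, both the across-period and down-group shifts push I's electron affinity up.
F > I: F sits above I in group 17, so the down-group effect alone puts F higher.
Cl > F: this pair runs against the simple trend — see the exception note.
Note the exception: Cl has a higher electron affinity than F, contrary to the simple trend — F's small 2p subshell makes the incoming electron feel strong e⁻–e⁻ repulsion, so Cl actually releases more energy on gaining an electron.
For reference (kJ/mol): F 328, Cl 349, I 295, Pb 35.
So from highest to lowest: Cl > F > I > Pb.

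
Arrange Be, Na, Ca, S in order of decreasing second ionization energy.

Na > S > Be > Ca

IE_2 is the cost of taking one more electron from the +1 cation: Be⁺ still has 1 valence electron; Na⁺ is the bare [Ne] core; Ca⁺ still has 1 valence electron; S⁺ still has 5 valence electrons.
Breaking into a closed-shell core is much more expensive than removing a leftover valence electron — Na has the largest IE_2 here.
Valence configurations: Be⁺ [He]2s¹, Ca⁺ [Ar]4s¹, S⁺ [Ne]3s²3p³.
The numbers (kJ/mol): Be 1757, Na 4562, Ca 1145, S 2252.
Putting it together, IE_2: Ca < Be < S < Na.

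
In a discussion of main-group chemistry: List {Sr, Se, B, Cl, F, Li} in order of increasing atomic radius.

F < B < Cl < Se < Li < Sr

Li is in period 2, group 1; B is in period 2, group 13; F is in period 2, group 17; Cl is in period 3, group 17; Se is in period 4, group 16; Sr is in period 5, group 2.
Moving right in a period, electrons are added to the same shell under a stronger nuclear pull, so atoms get smaller; moving down, a new shell is opened and atoms get larger.
These span different periods and groups, so the two trends combine.
B > F: B lies to the left of F in period 2, so the across-period effect alone puts B larger.
Cl > B: period and group pull opposite ways; the down-group shift dominates (99 vs 85 pm).
Se > Cl: both effects reinforce here, so Se is clearly the larger of the two.
Li > Se: period and group pull opposite ways; the across-period shift dominates (133 vs 116 pm).
Sr > Li: the two effects oppose for this pair; the down-group effect wins (185 vs 133 pm).
For reference (pm): Li 133, B 85, F 64, Cl 99, Se 116, Sr 185.
So from smallest to largest: F < B < Cl < Se < Li < Sr.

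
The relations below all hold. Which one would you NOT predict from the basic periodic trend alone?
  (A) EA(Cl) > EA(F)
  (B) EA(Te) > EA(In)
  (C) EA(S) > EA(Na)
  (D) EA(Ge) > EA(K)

The general trend: electron affinity increases across a period and decreases down a group.
(A) Cl (period 3, group 17) vs F (period 2, group 17): the stated order contradicts the simple trend.
(B) Te (period 5, group 16) vs In (period 5, group 13): the stated order agrees with the simple trend.
(C) S (period 3, group 16) vs Na (period 3, group 1): the stated order agrees with the simple trend.
(D) Ge (period 4, group 14) vs K (period 4, group 1): the stated order agrees with the simple trend.
The exception is (A): F's small 2p subshell makes the incoming electron feel strong e⁻–e⁻ repulsion, so Cl actually releases more energy on gaining an electron.

(A)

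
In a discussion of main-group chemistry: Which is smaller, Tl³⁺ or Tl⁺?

Tl³⁺

Both ions have Z = 81 protons, but Tl³⁺ has lost more electrons, so its remaining electrons feel a larger effective nuclear charge per electron and are pulled in more tightly.
Higher positive charge → smaller ion, so Tl⁺ > Tl³⁺.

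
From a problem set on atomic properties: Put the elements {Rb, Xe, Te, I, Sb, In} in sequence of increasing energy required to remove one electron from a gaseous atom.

Rb, In, Sb, Te, I, Xe

Rb is in period 5, group 1; In is in period 5, group 13; Sb is in period 5, group 15; Te is in period 5, group 16; I is in period 5, group 17; Xe is in period 5, group 18.
IE₁ increases left→right with effective nuclear charge and decreases top→bottom as the valence shell moves farther out.
All lie in period 5, so first ionization energy increases left to right.
So from lowest to highest: Rb < In < Sb < Te < I < Xe.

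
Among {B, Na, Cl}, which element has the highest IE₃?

After 2 electrons have been removed, what remains? B²⁺ still has 1 valence electron; Na²⁺ is already 1 electron into the core; Cl²⁺ still has 5 valence electrons.
Pulling an electron out of a noble-gas core costs far more than removing a remaining valence electron, so Na sits at the high end of IE_3.
Valence configurations: B²⁺ [He]2s¹, Cl²⁺ [Ne]3s²3p³.
Approximate IE_3 values (kJ/mol): B 3660, Na 6910, Cl 3822.
Putting it together, IE_3: B < Cl < Na.

Na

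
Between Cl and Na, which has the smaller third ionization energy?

Consider each +2 ion: Cl²⁺ still has 5 valence electrons; Na²⁺ is already 1 electron into the core.
Pulling an electron out of a noble-gas core costs far more than removing a remaining valence electron, so Na sits at the high end of IE_3.
The numbers (kJ/mol): Cl 3822, Na 6910.
So the third ionization energies run Cl < Na.

Cl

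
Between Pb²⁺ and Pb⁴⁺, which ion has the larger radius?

Both ions have Z = 82 protons, but Pb⁴⁺ has lost more electrons, so its remaining electrons feel a larger effective nuclear charge per electron and are pulled in more tightly.
Higher positive charge → smaller ion, so Pb²⁺ > Pb⁴⁺.

Pb²⁺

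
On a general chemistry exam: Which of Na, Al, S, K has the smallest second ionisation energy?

Al

After 1 electron has been removed, what remains? Na⁺ is the bare [Ne] core; Al⁺ still has 2 valence electrons; S⁺ still has 5 valence electrons; K⁺ is the bare [Ar] core.
Pulling an electron out of a noble-gas core costs far more than removing a remaining valence electron, so K and Na sit at the high end of IE_2.
Valence configurations: Al⁺ [Ne]3s², S⁺ [Ne]3s²3p³.
Approximate IE_2 values (kJ/mol): Na 4562, Al 1817, S 2252, K 3052.
So the second ionization energies run Al < S < K < Na.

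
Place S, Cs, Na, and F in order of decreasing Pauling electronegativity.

F, S, Na, Cs

Smaller atoms with higher effective nuclear charge are more electronegative.
These span different periods and groups, so the two trends combine.
Na > Cs: Na sits above Cs in group 1, so the down-group effect alone puts Na higher.
S > Na: both are in period 3; the period trend gives S the larger value.
F > S: both effects reinforce here, so F is clearly the higher of the two.
Tabulated electronegativity (Pauling): F 3.98, Na 0.93, S 2.58, Cs 0.79.
So from highest to lowest: F > S > Na > Cs.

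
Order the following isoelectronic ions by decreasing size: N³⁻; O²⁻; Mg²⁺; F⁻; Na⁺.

N³⁻ > O²⁻ > F⁻ > Na⁺ > Mg²⁺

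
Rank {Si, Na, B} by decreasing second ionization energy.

Na > B > Si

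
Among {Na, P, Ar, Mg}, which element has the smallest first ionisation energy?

Na

Na is in period 3, group 1; Mg is in period 3, group 2; P is in period 3, group 15; Ar is in period 3, group 18.
First ionization energy rises across a period (greater Z_eff holds electrons more tightly) and falls down a group (valence electrons are farther from the nucleus).
All lie in period 3, so first ionization energy increases left to right.
The smallest first ionisation energy among these belongs to Na.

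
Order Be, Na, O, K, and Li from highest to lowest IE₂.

Li > Na > O > K > Be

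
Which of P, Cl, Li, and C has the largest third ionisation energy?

Li

IE_3 is the cost of taking one more electron from the +2 cation: P²⁺ still has 3 valence electrons; Cl²⁺ still has 5 valence electrons; Li²⁺ is already 1 electron into the core; C²⁺ still has 2 valence electrons.
Pulling an electron out of a noble-gas core costs far more than removing a remaining valence electron, so Li sits at the high end of IE_3.
Valence configurations: P²⁺ [Ne]3s²3p¹, Cl²⁺ [Ne]3s²3p³, C²⁺ [He]2s².
Approximate IE_3 values (kJ/mol): P 2914, Cl 3822, Li 11815, C 4620.
Hence IE_3: P < Cl < C < Li.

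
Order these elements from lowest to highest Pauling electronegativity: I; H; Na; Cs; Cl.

Cs < Na < H < I < Cl

H is in period 1, group 1; Na is in period 3, group 1; Cl is in period 3, group 17; I is in period 5, group 17; Cs is in period 6, group 1.
Atoms toward the upper right of the periodic table pull bonding electrons most strongly.
Neither a single period nor a single group — weigh both effects.
Na > Cs: Na sits above Cs in group 1, so the down-group effect alone puts Na higher.
H > Na: they share group 1; the group trend gives H the larger value.
I > H: period and group pull opposite ways; the across-period shift dominates (2.66 vs 2.20).
Cl > I: they share group 17; the group trend gives Cl the larger value.
Tabulated electronegativity (Pauling): H 2.20, Na 0.93, Cl 3.16, I 2.66, Cs 0.79.
So from lowest to highest: Cs < Na < H < I < Cl.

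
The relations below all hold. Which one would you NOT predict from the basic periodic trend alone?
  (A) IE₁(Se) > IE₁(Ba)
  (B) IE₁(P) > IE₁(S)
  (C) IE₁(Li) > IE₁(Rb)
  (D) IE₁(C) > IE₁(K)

The general trend: first ionisation energy increases across a period and decreases down a group.
(A) Se (period 4, group 16) vs Ba (period 6, group 2): the stated order agrees with the simple trend.
(B) P (period 3, group 15) vs S (period 3, group 16): the stated order contradicts the simple trend.
(C) Li (period 2, group 1) vs Rb (period 5, group 1): the stated order agrees with the simple trend.
(D) C (period 2, group 14) vs K (period 4, group 1): the stated order agrees with the simple trend.
The exception is (B): S (3p⁴) ionizes more easily than half-filled P (3p³) because the paired 3p electron in S is pushed out by e⁻–e⁻ repulsion.

(B)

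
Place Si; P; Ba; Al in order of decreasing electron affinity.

Al is in period 3, group 13; Si is in period 3, group 14; P is in period 3, group 15; Ba is in period 6, group 2.
Atoms with high Z_eff and room in the valence shell (especially the halogens) have the most exothermic electron affinities.
Neither a single period nor a single group — weigh both effects.
Al > Ba: relative to Ba, both the across-period and down-group shifts push Al's electron affinity up.
P > Al: both are in period 3; the period trend gives P the larger value.
Si > P: this pair runs against the simple trend — see the exception note.
Note the exception: Si has a higher electron affinity than P, contrary to the simple trend — adding an electron to P's half-filled 3p³ is unfavourable, so Si (3p²) has the more exothermic EA.
Approximate values (kJ/mol): Al 42, Si 134, P 72, Ba 14.
So from highest to lowest: Si > P > Al > Ba.

Si > P > Al > Ba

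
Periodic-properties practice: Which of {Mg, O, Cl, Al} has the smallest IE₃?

Al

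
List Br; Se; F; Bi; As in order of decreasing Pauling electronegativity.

F, Br, Se, As, Bi

F is in period 2, group 17; As is in period 4, group 15; Se is in period 4, group 16; Br is in period 4, group 17; Bi is in period 6, group 15.
Atoms toward the upper right of the periodic table pull bonding electrons most strongly.
Neither a single period nor a single group — weigh both effects.
As > Bi: they share group 15; the group trend gives As the larger value.
Se > As: both are in period 4; the period trend gives Se the larger value.
Br > Se: both are in period 4; the period trend gives Br the larger value.
F > Br: they share group 17; the group trend gives F the larger value.
Approximate values (Pauling): F 3.98, As 2.18, Se 2.55, Br 2.96, Bi 2.02.
So from highest to lowest: F > Br > Se > As > Bi.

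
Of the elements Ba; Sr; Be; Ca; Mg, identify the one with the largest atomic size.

Ba

Atomic radius shrinks across a period as nuclear charge pulls the same shell inward, and grows down a group as new shells are added.
All are in group 2, so atomic radius increases down the group.
The largest atomic size among these belongs to Ba.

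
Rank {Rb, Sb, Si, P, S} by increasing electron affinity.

Rb, P, Sb, Si, S

Si is in period 3, group 14; P is in period 3, group 15; S is in period 3, group 16; Rb is in period 5, group 1; Sb is in period 5, group 15.
Atoms with high Z_eff and room in the valence shell (especially the halogens) have the most exothermic electron affinities.
Neither a single period nor a single group — weigh both effects.
P > Rb: both effects reinforce here, so P is clearly the higher of the two.
Sb > P: this pair runs against the simple trend — see the exception note.
Si > Sb: period and group pull opposite ways; the down-group shift dominates (134 vs 103 kJ/mol).
S > Si: both are in period 3; the period trend gives S the larger value.
Note the exception: Sb has a higher electron affinity than P, contrary to the simple trend — both are half-filled np³, but the pairing/repulsion penalty for the added electron shrinks as the p orbitals become larger and more diffuse down the group, and for Sb that outweighs the weaker nuclear attraction.
Note the exception: Si has a higher electron affinity than P, contrary to the simple trend — adding an electron to P's half-filled 3p³ is unfavourable, so Si (3p²) has the more exothermic EA.
Approximate values (kJ/mol): Si 134, P 72, S 200, Rb 47, Sb 103.
So from lowest to highest: Rb < P < Sb < Si < S.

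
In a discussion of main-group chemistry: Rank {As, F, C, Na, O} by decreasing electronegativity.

C is in period 2, group 14; O is in period 2, group 16; F is in period 2, group 17; Na is in period 3, group 1; As is in period 4, group 15.
Atoms toward the upper right of the periodic table pull bonding electrons most strongly.
These span different periods and groups, so the two trends combine.
As > Na: period and group pull opposite ways; the across-period shift dominates (2.18 vs 0.93).
C > As: period and group pull opposite ways; the down-group shift dominates (2.55 vs 2.18).
O > C: both are in period 2; the period trend gives O the larger value.
F > O: F lies to the right of O in period 2, so the across-period effect alone puts F higher.
Tabulated electronegativity (Pauling): C 2.55, O 3.44, F 3.98, Na 0.93, As 2.18.
So from highest to lowest: F > O > C > As > Na.

F > O > C > As > Na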